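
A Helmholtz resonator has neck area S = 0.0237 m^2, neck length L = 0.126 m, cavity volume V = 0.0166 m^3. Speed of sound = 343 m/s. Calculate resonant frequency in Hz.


Given values:
  S = 0.0237 m^2, L = 0.126 m, V = 0.0166 m^3, c = 343 m/s
Formula: f = (c / (2*pi)) * sqrt(S / (V * L))
Compute V * L = 0.0166 * 0.126 = 0.0020916
Compute S / (V * L) = 0.0237 / 0.0020916 = 11.331
Compute sqrt(11.331) = 3.366155
Compute c / (2*pi) = 343 / 6.283185 = 54.590148
f = 54.590148 * 3.366155 = 183.76

183.76 Hz


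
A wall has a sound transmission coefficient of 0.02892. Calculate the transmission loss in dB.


Given values:
  tau = 0.02892
Formula: TL = 10 * log10(1 / tau)
Compute 1 / tau = 1 / 0.02892 = 34.5781
Compute log10(34.5781) = 1.538801
TL = 10 * 1.538801 = 15.39

15.39 dB


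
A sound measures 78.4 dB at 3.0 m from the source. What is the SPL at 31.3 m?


Given values:
  SPL1 = 78.4 dB, r1 = 3.0 m, r2 = 31.3 m
Formula: SPL2 = SPL1 - 20 * log10(r2 / r1)
Compute ratio: r2 / r1 = 31.3 / 3.0 = 10.4333
Compute log10: log10(10.4333) = 1.018422
Compute drop: 20 * 1.018422 = 20.3684
SPL2 = 78.4 - 20.3684 = 58.03

58.03 dB


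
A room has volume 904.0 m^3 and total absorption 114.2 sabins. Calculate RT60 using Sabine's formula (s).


Given values:
  V = 904.0 m^3
  A = 114.2 sabins
Formula: RT60 = 0.161 * V / A
Numerator: 0.161 * 904.0 = 145.544
RT60 = 145.544 / 114.2 = 1.274

1.274 s


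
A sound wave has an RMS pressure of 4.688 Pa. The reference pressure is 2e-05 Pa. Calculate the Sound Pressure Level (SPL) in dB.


Given values:
  p = 4.688 Pa
  p_ref = 2e-05 Pa
Formula: SPL = 20 * log10(p / p_ref)
Compute ratio: p / p_ref = 4.688 / 2e-05 = 234400
Compute log10: log10(234400) = 5.369958
Multiply: SPL = 20 * 5.369958 = 107.4

107.4 dB


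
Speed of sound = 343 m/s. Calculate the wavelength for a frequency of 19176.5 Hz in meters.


Given values:
  c = 343 m/s, f = 19176.5 Hz
Formula: lambda = c / f
lambda = 343 / 19176.5
lambda = 0.0179

0.0179 m


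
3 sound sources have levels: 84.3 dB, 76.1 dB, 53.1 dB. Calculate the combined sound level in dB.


Formula: L_total = 10 * log10( sum(10^(Li/10)) )
  Source 1: 10^(84.3/10) = 269153480.3927
  Source 2: 10^(76.1/10) = 40738027.7804
  Source 3: 10^(53.1/10) = 204173.7945
Sum of linear values = 310095681.9676
L_total = 10 * log10(310095681.9676) = 84.91

84.91 dB


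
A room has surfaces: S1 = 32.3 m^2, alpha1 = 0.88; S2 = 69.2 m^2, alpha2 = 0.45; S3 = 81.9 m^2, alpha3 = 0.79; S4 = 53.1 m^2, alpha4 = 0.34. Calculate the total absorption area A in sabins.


Given surfaces:
  Surface 1: 32.3 * 0.88 = 28.424
  Surface 2: 69.2 * 0.45 = 31.14
  Surface 3: 81.9 * 0.79 = 64.701
  Surface 4: 53.1 * 0.34 = 18.054
Formula: A = sum(Si * alpha_i)
A = 28.424 + 31.14 + 64.701 + 18.054
A = 142.32

142.32 sabins


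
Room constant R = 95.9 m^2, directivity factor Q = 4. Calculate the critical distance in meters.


Given values:
  R = 95.9 m^2, Q = 4
Formula: d_c = 0.141 * sqrt(Q * R)
Compute Q * R = 4 * 95.9 = 383.6
Compute sqrt(383.6) = 19.5857
d_c = 0.141 * 19.5857 = 2.762

2.762 m


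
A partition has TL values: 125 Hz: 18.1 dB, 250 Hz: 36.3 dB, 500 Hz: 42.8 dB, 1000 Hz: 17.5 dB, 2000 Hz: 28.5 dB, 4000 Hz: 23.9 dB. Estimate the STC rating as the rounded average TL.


Given TL values at each frequency:
  125 Hz: 18.1 dB
  250 Hz: 36.3 dB
  500 Hz: 42.8 dB
  1000 Hz: 17.5 dB
  2000 Hz: 28.5 dB
  4000 Hz: 23.9 dB
Formula: STC ~ round(average of TL values)
Sum = 18.1 + 36.3 + 42.8 + 17.5 + 28.5 + 23.9 = 167.1
Average = 167.1 / 6 = 27.85
Rounded: 28

28


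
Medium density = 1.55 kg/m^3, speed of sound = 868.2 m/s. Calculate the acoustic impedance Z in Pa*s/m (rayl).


Given values:
  rho = 1.55 kg/m^3
  c = 868.2 m/s
Formula: Z = rho * c
Z = 1.55 * 868.2
Z = 1345.71

1345.71 rayl


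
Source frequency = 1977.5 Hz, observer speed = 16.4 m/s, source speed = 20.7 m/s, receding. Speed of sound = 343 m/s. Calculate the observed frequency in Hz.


Given values:
  f_s = 1977.5 Hz, v_o = 16.4 m/s, v_s = 20.7 m/s
  Direction: receding
Formula: f_o = f_s * (c - v_o) / (c + v_s)
Numerator: c - v_o = 343 - 16.4 = 326.6
Denominator: c + v_s = 343 + 20.7 = 363.7
f_o = 1977.5 * 326.6 / 363.7 = 1775.78

1775.78 Hz


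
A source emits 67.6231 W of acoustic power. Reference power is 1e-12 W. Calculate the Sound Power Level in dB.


Given values:
  W = 67.6231 W
  W_ref = 1e-12 W
Formula: SWL = 10 * log10(W / W_ref)
Compute ratio: W / W_ref = 67623100000000
Compute log10: log10(67623100000000) = 13.830095
Multiply: SWL = 10 * 13.830095 = 138.3

138.3 dB


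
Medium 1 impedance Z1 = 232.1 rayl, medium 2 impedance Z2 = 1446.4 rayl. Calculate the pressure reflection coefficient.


Given values:
  Z1 = 232.1 rayl, Z2 = 1446.4 rayl
Formula: R = (Z2 - Z1) / (Z2 + Z1)
Numerator: Z2 - Z1 = 1446.4 - 232.1 = 1214.3
Denominator: Z2 + Z1 = 1446.4 + 232.1 = 1678.5
R = 1214.3 / 1678.5 = 0.7234

0.7234


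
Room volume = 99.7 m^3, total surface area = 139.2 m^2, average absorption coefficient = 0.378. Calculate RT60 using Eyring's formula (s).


Given values:
  V = 99.7 m^3, S = 139.2 m^2, alpha = 0.378
Formula: RT60 = 0.161 * V / (-S * ln(1 - alpha))
Compute ln(1 - 0.378) = ln(0.622) = -0.474815
Denominator: -139.2 * -0.474815 = 66.0942
Numerator: 0.161 * 99.7 = 16.0517
RT60 = 16.0517 / 66.0942 = 0.243

0.243 s


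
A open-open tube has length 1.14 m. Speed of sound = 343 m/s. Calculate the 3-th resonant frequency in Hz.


Given values:
  Tube type: open-open, L = 1.14 m, c = 343 m/s, n = 3
Formula: f_n = n * c / (2 * L)
Compute 2 * L = 2 * 1.14 = 2.28
f = 3 * 343 / 2.28
f = 451.32

451.32 Hz


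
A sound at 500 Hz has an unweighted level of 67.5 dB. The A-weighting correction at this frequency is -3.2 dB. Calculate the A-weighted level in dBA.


Given values:
  SPL = 67.5 dB
  A-weighting at 500 Hz = -3.2 dB
Formula: L_A = SPL + A_weight
L_A = 67.5 + (-3.2)
L_A = 64.3

64.3 dBA


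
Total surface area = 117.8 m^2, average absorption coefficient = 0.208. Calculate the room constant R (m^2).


Given values:
  S = 117.8 m^2, alpha = 0.208
Formula: R = S * alpha / (1 - alpha)
Numerator: 117.8 * 0.208 = 24.5024
Denominator: 1 - 0.208 = 0.792
R = 24.5024 / 0.792 = 30.94

30.94 m^2


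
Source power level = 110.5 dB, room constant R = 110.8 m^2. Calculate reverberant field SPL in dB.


Given values:
  Lw = 110.5 dB, R = 110.8 m^2
Formula: SPL = Lw + 10 * log10(4 / R)
Compute 4 / R = 4 / 110.8 = 0.036101
Compute 10 * log10(0.036101) = -14.4248
SPL = 110.5 + (-14.4248) = 96.08

96.08 dB


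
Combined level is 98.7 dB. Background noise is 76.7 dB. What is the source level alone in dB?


Given values:
  L_total = 98.7 dB, L_bg = 76.7 dB
Formula: L_source = 10 * log10(10^(L_total/10) - 10^(L_bg/10))
Convert to linear:
  10^(98.7/10) = 7413102413.0092
  10^(76.7/10) = 46773514.1287
Difference: 7413102413.0092 - 46773514.1287 = 7366328898.8805
L_source = 10 * log10(7366328898.8805) = 98.67

98.67 dB


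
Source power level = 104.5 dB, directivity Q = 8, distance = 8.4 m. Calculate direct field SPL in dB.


Given values:
  Lw = 104.5 dB, Q = 8, r = 8.4 m
Formula: SPL = Lw + 10 * log10(Q / (4 * pi * r^2))
Compute 4 * pi * r^2 = 4 * pi * 8.4^2 = 886.6831
Compute Q / denom = 8 / 886.6831 = 0.00902239
Compute 10 * log10(0.00902239) = -20.4468
SPL = 104.5 + (-20.4468) = 84.05

84.05 dB


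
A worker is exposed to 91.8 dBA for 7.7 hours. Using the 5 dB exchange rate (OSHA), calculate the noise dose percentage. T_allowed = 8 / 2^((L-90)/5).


Given values:
  L = 91.8 dBA, T = 7.7 hours
Formula: T_allowed = 8 / 2^((L - 90) / 5)
Compute exponent: (91.8 - 90) / 5 = 0.36
Compute 2^(0.36) = 1.283426
T_allowed = 8 / 1.283426 = 6.233316 hours
Dose = (T / T_allowed) * 100
Dose = (7.7 / 6.233316) * 100 = 123.53

123.53 %


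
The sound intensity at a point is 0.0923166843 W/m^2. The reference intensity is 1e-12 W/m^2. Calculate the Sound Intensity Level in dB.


Given values:
  I = 0.0923166843 W/m^2
  I_ref = 1e-12 W/m^2
Formula: SIL = 10 * log10(I / I_ref)
Compute ratio: I / I_ref = 92316684300
Compute log10: log10(92316684300) = 10.96528
Multiply: SIL = 10 * 10.96528 = 109.65

109.65 dB


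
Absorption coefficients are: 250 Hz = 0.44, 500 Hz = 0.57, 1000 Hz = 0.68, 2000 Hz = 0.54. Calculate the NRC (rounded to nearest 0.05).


Given values:
  a_250 = 0.44, a_500 = 0.57
  a_1000 = 0.68, a_2000 = 0.54
Formula: NRC = (a250 + a500 + a1000 + a2000) / 4
Sum = 0.44 + 0.57 + 0.68 + 0.54 = 2.23
NRC = 2.23 / 4 = 0.5575
Rounded to nearest 0.05: 0.55

0.55


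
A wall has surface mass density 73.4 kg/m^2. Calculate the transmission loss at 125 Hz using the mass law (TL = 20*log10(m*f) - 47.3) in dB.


Given values:
  m = 73.4 kg/m^2, f = 125 Hz
Formula: TL = 20 * log10(m * f) - 47.3
Compute m * f = 73.4 * 125 = 9175.0
Compute log10(9175.0) = 3.962606
Compute 20 * 3.962606 = 79.2521
TL = 79.2521 - 47.3 = 31.95

31.95 dB


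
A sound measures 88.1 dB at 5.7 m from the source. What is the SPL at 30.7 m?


Given values:
  SPL1 = 88.1 dB, r1 = 5.7 m, r2 = 30.7 m
Formula: SPL2 = SPL1 - 20 * log10(r2 / r1)
Compute ratio: r2 / r1 = 30.7 / 5.7 = 5.386
Compute log10: log10(5.386) = 0.731266
Compute drop: 20 * 0.731266 = 14.6253
SPL2 = 88.1 - 14.6253 = 73.47

73.47 dB


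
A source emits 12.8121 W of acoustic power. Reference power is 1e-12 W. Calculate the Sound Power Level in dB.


Given values:
  W = 12.8121 W
  W_ref = 1e-12 W
Formula: SWL = 10 * log10(W / W_ref)
Compute ratio: W / W_ref = 12812100000000
Compute log10: log10(12812100000000) = 13.10762
Multiply: SWL = 10 * 13.10762 = 131.08

131.08 dB


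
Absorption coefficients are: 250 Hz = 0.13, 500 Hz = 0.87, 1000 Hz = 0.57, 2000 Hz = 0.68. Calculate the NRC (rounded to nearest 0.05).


Given values:
  a_250 = 0.13, a_500 = 0.87
  a_1000 = 0.57, a_2000 = 0.68
Formula: NRC = (a250 + a500 + a1000 + a2000) / 4
Sum = 0.13 + 0.87 + 0.57 + 0.68 = 2.25
NRC = 2.25 / 4 = 0.5625
Rounded to nearest 0.05: 0.55

0.55


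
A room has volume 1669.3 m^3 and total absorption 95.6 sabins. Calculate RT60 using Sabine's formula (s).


Given values:
  V = 1669.3 m^3
  A = 95.6 sabins
Formula: RT60 = 0.161 * V / A
Numerator: 0.161 * 1669.3 = 268.7573
RT60 = 268.7573 / 95.6 = 2.811

2.811 s


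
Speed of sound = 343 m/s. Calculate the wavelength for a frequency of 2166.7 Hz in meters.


Given values:
  c = 343 m/s, f = 2166.7 Hz
Formula: lambda = c / f
lambda = 343 / 2166.7
lambda = 0.1583

0.1583 m


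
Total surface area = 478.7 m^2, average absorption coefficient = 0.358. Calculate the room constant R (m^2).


Given values:
  S = 478.7 m^2, alpha = 0.358
Formula: R = S * alpha / (1 - alpha)
Numerator: 478.7 * 0.358 = 171.3746
Denominator: 1 - 0.358 = 0.642
R = 171.3746 / 0.642 = 266.94

266.94 m^2


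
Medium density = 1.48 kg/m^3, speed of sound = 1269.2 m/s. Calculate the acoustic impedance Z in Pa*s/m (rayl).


Given values:
  rho = 1.48 kg/m^3
  c = 1269.2 m/s
Formula: Z = rho * c
Z = 1.48 * 1269.2
Z = 1878.42

1878.42 rayl


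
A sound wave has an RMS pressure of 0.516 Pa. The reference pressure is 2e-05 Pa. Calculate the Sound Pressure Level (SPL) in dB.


Given values:
  p = 0.516 Pa
  p_ref = 2e-05 Pa
Formula: SPL = 20 * log10(p / p_ref)
Compute ratio: p / p_ref = 0.516 / 2e-05 = 25800
Compute log10: log10(25800) = 4.41162
Multiply: SPL = 20 * 4.41162 = 88.23

88.23 dB


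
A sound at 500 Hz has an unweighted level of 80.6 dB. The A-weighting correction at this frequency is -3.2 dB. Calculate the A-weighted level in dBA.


Given values:
  SPL = 80.6 dB
  A-weighting at 500 Hz = -3.2 dB
Formula: L_A = SPL + A_weight
L_A = 80.6 + (-3.2)
L_A = 77.4

77.4 dBA


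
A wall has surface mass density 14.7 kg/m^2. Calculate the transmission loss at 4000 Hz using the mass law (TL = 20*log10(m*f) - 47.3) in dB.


Given values:
  m = 14.7 kg/m^2, f = 4000 Hz
Formula: TL = 20 * log10(m * f) - 47.3
Compute m * f = 14.7 * 4000 = 58800.0
Compute log10(58800.0) = 4.769377
Compute 20 * 4.769377 = 95.3875
TL = 95.3875 - 47.3 = 48.09

48.09 dB


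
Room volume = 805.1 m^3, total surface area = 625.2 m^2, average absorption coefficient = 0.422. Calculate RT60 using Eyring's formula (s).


Given values:
  V = 805.1 m^3, S = 625.2 m^2, alpha = 0.422
Formula: RT60 = 0.161 * V / (-S * ln(1 - alpha))
Compute ln(1 - 0.422) = ln(0.578) = -0.548181
Denominator: -625.2 * -0.548181 = 342.7228
Numerator: 0.161 * 805.1 = 129.6211
RT60 = 129.6211 / 342.7228 = 0.378

0.378 s


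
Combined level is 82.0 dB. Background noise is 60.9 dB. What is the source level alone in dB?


Given values:
  L_total = 82.0 dB, L_bg = 60.9 dB
Formula: L_source = 10 * log10(10^(L_total/10) - 10^(L_bg/10))
Convert to linear:
  10^(82.0/10) = 158489319.2461
  10^(60.9/10) = 1230268.7708
Difference: 158489319.2461 - 1230268.7708 = 157259050.4753
L_source = 10 * log10(157259050.4753) = 81.97

81.97 dB


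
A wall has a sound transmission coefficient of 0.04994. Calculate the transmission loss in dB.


Given values:
  tau = 0.04994
Formula: TL = 10 * log10(1 / tau)
Compute 1 / tau = 1 / 0.04994 = 20.024
Compute log10(20.024) = 1.301551
TL = 10 * 1.301551 = 13.02

13.02 dB


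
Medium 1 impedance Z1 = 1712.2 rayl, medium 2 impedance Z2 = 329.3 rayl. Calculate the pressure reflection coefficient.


Given values:
  Z1 = 1712.2 rayl, Z2 = 329.3 rayl
Formula: R = (Z2 - Z1) / (Z2 + Z1)
Numerator: Z2 - Z1 = 329.3 - 1712.2 = -1382.9
Denominator: Z2 + Z1 = 329.3 + 1712.2 = 2041.5
R = -1382.9 / 2041.5 = -0.6774

-0.6774


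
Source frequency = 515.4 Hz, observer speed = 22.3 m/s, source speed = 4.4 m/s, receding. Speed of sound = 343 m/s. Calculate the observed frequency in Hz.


Given values:
  f_s = 515.4 Hz, v_o = 22.3 m/s, v_s = 4.4 m/s
  Direction: receding
Formula: f_o = f_s * (c - v_o) / (c + v_s)
Numerator: c - v_o = 343 - 22.3 = 320.7
Denominator: c + v_s = 343 + 4.4 = 347.4
f_o = 515.4 * 320.7 / 347.4 = 475.79

475.79 Hz


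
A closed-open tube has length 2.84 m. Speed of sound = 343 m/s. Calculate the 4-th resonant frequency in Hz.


Given values:
  Tube type: closed-open, L = 2.84 m, c = 343 m/s, n = 4
Formula: f_n = (2n - 1) * c / (4 * L)
Compute 2n - 1 = 2*4 - 1 = 7
Compute 4 * L = 4 * 2.84 = 11.36
f = 7 * 343 / 11.36
f = 211.36

211.36 Hz


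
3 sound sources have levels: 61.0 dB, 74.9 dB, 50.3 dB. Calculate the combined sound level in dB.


Formula: L_total = 10 * log10( sum(10^(Li/10)) )
  Source 1: 10^(61.0/10) = 1258925.4118
  Source 2: 10^(74.9/10) = 30902954.3251
  Source 3: 10^(50.3/10) = 107151.9305
Sum of linear values = 32269031.6674
L_total = 10 * log10(32269031.6674) = 75.09

75.09 dB


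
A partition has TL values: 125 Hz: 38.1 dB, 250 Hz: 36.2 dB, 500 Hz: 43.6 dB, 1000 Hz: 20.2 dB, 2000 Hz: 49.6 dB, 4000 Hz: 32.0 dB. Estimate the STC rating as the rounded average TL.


Given TL values at each frequency:
  125 Hz: 38.1 dB
  250 Hz: 36.2 dB
  500 Hz: 43.6 dB
  1000 Hz: 20.2 dB
  2000 Hz: 49.6 dB
  4000 Hz: 32.0 dB
Formula: STC ~ round(average of TL values)
Sum = 38.1 + 36.2 + 43.6 + 20.2 + 49.6 + 32.0 = 219.7
Average = 219.7 / 6 = 36.62
Rounded: 37

37


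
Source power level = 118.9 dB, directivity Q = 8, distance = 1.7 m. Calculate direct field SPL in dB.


Given values:
  Lw = 118.9 dB, Q = 8, r = 1.7 m
Formula: SPL = Lw + 10 * log10(Q / (4 * pi * r^2))
Compute 4 * pi * r^2 = 4 * pi * 1.7^2 = 36.3168
Compute Q / denom = 8 / 36.3168 = 0.22028373
Compute 10 * log10(0.22028373) = -6.5702
SPL = 118.9 + (-6.5702) = 112.33

112.33 dB


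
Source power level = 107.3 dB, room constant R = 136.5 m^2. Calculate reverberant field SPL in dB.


Given values:
  Lw = 107.3 dB, R = 136.5 m^2
Formula: SPL = Lw + 10 * log10(4 / R)
Compute 4 / R = 4 / 136.5 = 0.029304
Compute 10 * log10(0.029304) = -15.3307
SPL = 107.3 + (-15.3307) = 91.97

91.97 dB


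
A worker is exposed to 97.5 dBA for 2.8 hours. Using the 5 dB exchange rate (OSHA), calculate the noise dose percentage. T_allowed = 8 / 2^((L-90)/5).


Given values:
  L = 97.5 dBA, T = 2.8 hours
Formula: T_allowed = 8 / 2^((L - 90) / 5)
Compute exponent: (97.5 - 90) / 5 = 1.5
Compute 2^(1.5) = 2.828427
T_allowed = 8 / 2.828427 = 2.828427 hours
Dose = (T / T_allowed) * 100
Dose = (2.8 / 2.828427) * 100 = 98.99

98.99 %


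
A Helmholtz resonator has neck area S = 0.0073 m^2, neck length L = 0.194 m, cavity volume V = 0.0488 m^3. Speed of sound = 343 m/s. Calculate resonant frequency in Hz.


Given values:
  S = 0.0073 m^2, L = 0.194 m, V = 0.0488 m^3, c = 343 m/s
Formula: f = (c / (2*pi)) * sqrt(S / (V * L))
Compute V * L = 0.0488 * 0.194 = 0.0094672
Compute S / (V * L) = 0.0073 / 0.0094672 = 0.7711
Compute sqrt(0.7711) = 0.878123
Compute c / (2*pi) = 343 / 6.283185 = 54.590148
f = 54.590148 * 0.878123 = 47.94

47.94 Hz


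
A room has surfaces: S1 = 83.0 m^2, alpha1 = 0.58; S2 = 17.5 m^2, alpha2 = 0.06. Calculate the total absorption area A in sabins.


Given surfaces:
  Surface 1: 83.0 * 0.58 = 48.14
  Surface 2: 17.5 * 0.06 = 1.05
Formula: A = sum(Si * alpha_i)
A = 48.14 + 1.05
A = 49.19

49.19 sabins


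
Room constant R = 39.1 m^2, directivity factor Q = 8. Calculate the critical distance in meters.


Given values:
  R = 39.1 m^2, Q = 8
Formula: d_c = 0.141 * sqrt(Q * R)
Compute Q * R = 8 * 39.1 = 312.8
Compute sqrt(312.8) = 17.6862
d_c = 0.141 * 17.6862 = 2.494

2.494 m


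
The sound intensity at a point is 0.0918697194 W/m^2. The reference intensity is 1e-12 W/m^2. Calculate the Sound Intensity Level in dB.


Given values:
  I = 0.0918697194 W/m^2
  I_ref = 1e-12 W/m^2
Formula: SIL = 10 * log10(I / I_ref)
Compute ratio: I / I_ref = 91869719400
Compute log10: log10(91869719400) = 10.963172
Multiply: SIL = 10 * 10.963172 = 109.63

109.63 dB


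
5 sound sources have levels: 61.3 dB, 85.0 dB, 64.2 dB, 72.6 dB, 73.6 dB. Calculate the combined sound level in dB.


Formula: L_total = 10 * log10( sum(10^(Li/10)) )
  Source 1: 10^(61.3/10) = 1348962.8826
  Source 2: 10^(85.0/10) = 316227766.0168
  Source 3: 10^(64.2/10) = 2630267.9919
  Source 4: 10^(72.6/10) = 18197008.5861
  Source 5: 10^(73.6/10) = 22908676.5277
Sum of linear values = 361312682.0051
L_total = 10 * log10(361312682.0051) = 85.58

85.58 dB


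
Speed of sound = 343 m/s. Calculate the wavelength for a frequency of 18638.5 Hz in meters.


Given values:
  c = 343 m/s, f = 18638.5 Hz
Formula: lambda = c / f
lambda = 343 / 18638.5
lambda = 0.0184

0.0184 m


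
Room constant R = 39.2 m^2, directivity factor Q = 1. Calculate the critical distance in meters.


Given values:
  R = 39.2 m^2, Q = 1
Formula: d_c = 0.141 * sqrt(Q * R)
Compute Q * R = 1 * 39.2 = 39.2
Compute sqrt(39.2) = 6.261
d_c = 0.141 * 6.261 = 0.883

0.883 m


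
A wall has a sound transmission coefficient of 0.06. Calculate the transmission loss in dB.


Given values:
  tau = 0.06
Formula: TL = 10 * log10(1 / tau)
Compute 1 / tau = 1 / 0.06 = 16.6667
Compute log10(16.6667) = 1.22185
TL = 10 * 1.22185 = 12.22

12.22 dB


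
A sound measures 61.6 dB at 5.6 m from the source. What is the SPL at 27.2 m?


Given values:
  SPL1 = 61.6 dB, r1 = 5.6 m, r2 = 27.2 m
Formula: SPL2 = SPL1 - 20 * log10(r2 / r1)
Compute ratio: r2 / r1 = 27.2 / 5.6 = 4.8571
Compute log10: log10(4.8571) = 0.686377
Compute drop: 20 * 0.686377 = 13.7275
SPL2 = 61.6 - 13.7275 = 47.87

47.87 dB


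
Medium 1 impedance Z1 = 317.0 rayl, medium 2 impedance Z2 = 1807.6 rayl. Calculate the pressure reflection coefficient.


Given values:
  Z1 = 317.0 rayl, Z2 = 1807.6 rayl
Formula: R = (Z2 - Z1) / (Z2 + Z1)
Numerator: Z2 - Z1 = 1807.6 - 317.0 = 1490.6
Denominator: Z2 + Z1 = 1807.6 + 317.0 = 2124.6
R = 1490.6 / 2124.6 = 0.7016

0.7016


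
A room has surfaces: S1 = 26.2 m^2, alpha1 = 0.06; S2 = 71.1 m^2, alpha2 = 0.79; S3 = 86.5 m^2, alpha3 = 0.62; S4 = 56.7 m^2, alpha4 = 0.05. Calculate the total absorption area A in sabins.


Given surfaces:
  Surface 1: 26.2 * 0.06 = 1.572
  Surface 2: 71.1 * 0.79 = 56.169
  Surface 3: 86.5 * 0.62 = 53.63
  Surface 4: 56.7 * 0.05 = 2.835
Formula: A = sum(Si * alpha_i)
A = 1.572 + 56.169 + 53.63 + 2.835
A = 114.21

114.21 sabins


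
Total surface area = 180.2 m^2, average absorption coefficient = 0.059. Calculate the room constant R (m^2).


Given values:
  S = 180.2 m^2, alpha = 0.059
Formula: R = S * alpha / (1 - alpha)
Numerator: 180.2 * 0.059 = 10.6318
Denominator: 1 - 0.059 = 0.941
R = 10.6318 / 0.941 = 11.3

11.3 m^2


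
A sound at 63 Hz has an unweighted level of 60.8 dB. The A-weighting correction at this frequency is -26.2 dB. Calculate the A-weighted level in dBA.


Given values:
  SPL = 60.8 dB
  A-weighting at 63 Hz = -26.2 dB
Formula: L_A = SPL + A_weight
L_A = 60.8 + (-26.2)
L_A = 34.6

34.6 dBA


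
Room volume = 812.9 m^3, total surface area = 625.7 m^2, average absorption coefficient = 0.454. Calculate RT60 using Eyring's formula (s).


Given values:
  V = 812.9 m^3, S = 625.7 m^2, alpha = 0.454
Formula: RT60 = 0.161 * V / (-S * ln(1 - alpha))
Compute ln(1 - 0.454) = ln(0.546) = -0.605136
Denominator: -625.7 * -0.605136 = 378.6336
Numerator: 0.161 * 812.9 = 130.8769
RT60 = 130.8769 / 378.6336 = 0.346

0.346 s


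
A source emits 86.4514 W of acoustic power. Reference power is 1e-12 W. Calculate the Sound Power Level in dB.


Given values:
  W = 86.4514 W
  W_ref = 1e-12 W
Formula: SWL = 10 * log10(W / W_ref)
Compute ratio: W / W_ref = 86451400000000
Compute log10: log10(86451400000000) = 13.936772
Multiply: SWL = 10 * 13.936772 = 139.37

139.37 dB


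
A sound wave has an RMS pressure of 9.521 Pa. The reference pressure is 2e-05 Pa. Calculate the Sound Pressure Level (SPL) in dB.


Given values:
  p = 9.521 Pa
  p_ref = 2e-05 Pa
Formula: SPL = 20 * log10(p / p_ref)
Compute ratio: p / p_ref = 9.521 / 2e-05 = 476050
Compute log10: log10(476050) = 5.677653
Multiply: SPL = 20 * 5.677653 = 113.55

113.55 dB


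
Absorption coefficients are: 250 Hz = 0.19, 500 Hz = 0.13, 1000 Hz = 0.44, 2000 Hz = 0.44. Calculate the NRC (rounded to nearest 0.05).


Given values:
  a_250 = 0.19, a_500 = 0.13
  a_1000 = 0.44, a_2000 = 0.44
Formula: NRC = (a250 + a500 + a1000 + a2000) / 4
Sum = 0.19 + 0.13 + 0.44 + 0.44 = 1.2
NRC = 1.2 / 4 = 0.3
Rounded to nearest 0.05: 0.3

0.3


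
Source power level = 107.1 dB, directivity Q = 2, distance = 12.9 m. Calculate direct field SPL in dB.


Given values:
  Lw = 107.1 dB, Q = 2, r = 12.9 m
Formula: SPL = Lw + 10 * log10(Q / (4 * pi * r^2))
Compute 4 * pi * r^2 = 4 * pi * 12.9^2 = 2091.1697
Compute Q / denom = 2 / 2091.1697 = 0.0009564
Compute 10 * log10(0.0009564) = -30.1936
SPL = 107.1 + (-30.1936) = 76.91

76.91 dB


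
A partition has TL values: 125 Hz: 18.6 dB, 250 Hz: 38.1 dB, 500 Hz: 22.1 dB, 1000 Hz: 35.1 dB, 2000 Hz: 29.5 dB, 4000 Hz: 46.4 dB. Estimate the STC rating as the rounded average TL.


Given TL values at each frequency:
  125 Hz: 18.6 dB
  250 Hz: 38.1 dB
  500 Hz: 22.1 dB
  1000 Hz: 35.1 dB
  2000 Hz: 29.5 dB
  4000 Hz: 46.4 dB
Formula: STC ~ round(average of TL values)
Sum = 18.6 + 38.1 + 22.1 + 35.1 + 29.5 + 46.4 = 189.8
Average = 189.8 / 6 = 31.63
Rounded: 32

32


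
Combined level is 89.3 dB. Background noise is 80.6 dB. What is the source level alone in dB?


Given values:
  L_total = 89.3 dB, L_bg = 80.6 dB
Formula: L_source = 10 * log10(10^(L_total/10) - 10^(L_bg/10))
Convert to linear:
  10^(89.3/10) = 851138038.2024
  10^(80.6/10) = 114815362.1497
Difference: 851138038.2024 - 114815362.1497 = 736322676.0527
L_source = 10 * log10(736322676.0527) = 88.67

88.67 dB


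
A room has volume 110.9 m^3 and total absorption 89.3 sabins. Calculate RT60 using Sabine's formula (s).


Given values:
  V = 110.9 m^3
  A = 89.3 sabins
Formula: RT60 = 0.161 * V / A
Numerator: 0.161 * 110.9 = 17.8549
RT60 = 17.8549 / 89.3 = 0.2

0.2 s


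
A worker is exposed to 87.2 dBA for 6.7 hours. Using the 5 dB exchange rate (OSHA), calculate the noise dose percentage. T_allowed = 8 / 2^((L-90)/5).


Given values:
  L = 87.2 dBA, T = 6.7 hours
Formula: T_allowed = 8 / 2^((L - 90) / 5)
Compute exponent: (87.2 - 90) / 5 = -0.56
Compute 2^(-0.56) = 0.678302
T_allowed = 8 / 0.678302 = 11.794157 hours
Dose = (T / T_allowed) * 100
Dose = (6.7 / 11.794157) * 100 = 56.81

56.81 %


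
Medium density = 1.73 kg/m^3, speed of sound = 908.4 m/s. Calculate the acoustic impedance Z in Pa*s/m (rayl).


Given values:
  rho = 1.73 kg/m^3
  c = 908.4 m/s
Formula: Z = rho * c
Z = 1.73 * 908.4
Z = 1571.53

1571.53 rayl


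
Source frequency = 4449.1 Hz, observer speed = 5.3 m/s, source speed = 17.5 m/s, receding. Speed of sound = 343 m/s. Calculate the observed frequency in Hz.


Given values:
  f_s = 4449.1 Hz, v_o = 5.3 m/s, v_s = 17.5 m/s
  Direction: receding
Formula: f_o = f_s * (c - v_o) / (c + v_s)
Numerator: c - v_o = 343 - 5.3 = 337.7
Denominator: c + v_s = 343 + 17.5 = 360.5
f_o = 4449.1 * 337.7 / 360.5 = 4167.71

4167.71 Hz


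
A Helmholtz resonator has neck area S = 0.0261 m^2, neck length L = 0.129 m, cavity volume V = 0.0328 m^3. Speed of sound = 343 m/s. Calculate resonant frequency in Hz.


Given values:
  S = 0.0261 m^2, L = 0.129 m, V = 0.0328 m^3, c = 343 m/s
Formula: f = (c / (2*pi)) * sqrt(S / (V * L))
Compute V * L = 0.0328 * 0.129 = 0.0042312
Compute S / (V * L) = 0.0261 / 0.0042312 = 6.1685
Compute sqrt(6.1685) = 2.483647
Compute c / (2*pi) = 343 / 6.283185 = 54.590148
f = 54.590148 * 2.483647 = 135.58

135.58 Hz


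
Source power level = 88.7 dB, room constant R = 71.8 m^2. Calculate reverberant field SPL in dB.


Given values:
  Lw = 88.7 dB, R = 71.8 m^2
Formula: SPL = Lw + 10 * log10(4 / R)
Compute 4 / R = 4 / 71.8 = 0.05571
Compute 10 * log10(0.05571) = -12.5407
SPL = 88.7 + (-12.5407) = 76.16

76.16 dB


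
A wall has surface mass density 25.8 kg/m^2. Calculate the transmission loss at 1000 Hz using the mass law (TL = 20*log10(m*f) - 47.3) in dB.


Given values:
  m = 25.8 kg/m^2, f = 1000 Hz
Formula: TL = 20 * log10(m * f) - 47.3
Compute m * f = 25.8 * 1000 = 25800.0
Compute log10(25800.0) = 4.41162
Compute 20 * 4.41162 = 88.2324
TL = 88.2324 - 47.3 = 40.93

40.93 dB


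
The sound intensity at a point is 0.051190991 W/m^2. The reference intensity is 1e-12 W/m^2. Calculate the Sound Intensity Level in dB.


Given values:
  I = 0.051190991 W/m^2
  I_ref = 1e-12 W/m^2
Formula: SIL = 10 * log10(I / I_ref)
Compute ratio: I / I_ref = 51190991000
Compute log10: log10(51190991000) = 10.709194
Multiply: SIL = 10 * 10.709194 = 107.09

107.09 dB


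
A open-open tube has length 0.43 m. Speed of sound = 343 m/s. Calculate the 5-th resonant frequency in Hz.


Given values:
  Tube type: open-open, L = 0.43 m, c = 343 m/s, n = 5
Formula: f_n = n * c / (2 * L)
Compute 2 * L = 2 * 0.43 = 0.86
f = 5 * 343 / 0.86
f = 1994.19

1994.19 Hz


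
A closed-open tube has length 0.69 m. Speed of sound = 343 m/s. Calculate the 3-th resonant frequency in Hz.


Given values:
  Tube type: closed-open, L = 0.69 m, c = 343 m/s, n = 3
Formula: f_n = (2n - 1) * c / (4 * L)
Compute 2n - 1 = 2*3 - 1 = 5
Compute 4 * L = 4 * 0.69 = 2.76
f = 5 * 343 / 2.76
f = 621.38

621.38 Hz


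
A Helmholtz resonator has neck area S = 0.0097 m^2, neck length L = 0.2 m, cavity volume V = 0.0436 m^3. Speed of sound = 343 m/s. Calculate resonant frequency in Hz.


Given values:
  S = 0.0097 m^2, L = 0.2 m, V = 0.0436 m^3, c = 343 m/s
Formula: f = (c / (2*pi)) * sqrt(S / (V * L))
Compute V * L = 0.0436 * 0.2 = 0.00872
Compute S / (V * L) = 0.0097 / 0.00872 = 1.1124
Compute sqrt(1.1124) = 1.054704
Compute c / (2*pi) = 343 / 6.283185 = 54.590148
f = 54.590148 * 1.054704 = 57.58

57.58 Hz


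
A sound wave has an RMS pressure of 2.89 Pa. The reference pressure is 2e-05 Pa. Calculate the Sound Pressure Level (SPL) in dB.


Given values:
  p = 2.89 Pa
  p_ref = 2e-05 Pa
Formula: SPL = 20 * log10(p / p_ref)
Compute ratio: p / p_ref = 2.89 / 2e-05 = 144500
Compute log10: log10(144500) = 5.159868
Multiply: SPL = 20 * 5.159868 = 103.2

103.2 dB


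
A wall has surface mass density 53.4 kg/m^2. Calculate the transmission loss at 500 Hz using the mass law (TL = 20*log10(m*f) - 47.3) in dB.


Given values:
  m = 53.4 kg/m^2, f = 500 Hz
Formula: TL = 20 * log10(m * f) - 47.3
Compute m * f = 53.4 * 500 = 26700.0
Compute log10(26700.0) = 4.426511
Compute 20 * 4.426511 = 88.5302
TL = 88.5302 - 47.3 = 41.23

41.23 dB


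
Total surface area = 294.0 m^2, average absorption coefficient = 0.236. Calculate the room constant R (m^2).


Given values:
  S = 294.0 m^2, alpha = 0.236
Formula: R = S * alpha / (1 - alpha)
Numerator: 294.0 * 0.236 = 69.384
Denominator: 1 - 0.236 = 0.764
R = 69.384 / 0.764 = 90.82

90.82 m^2


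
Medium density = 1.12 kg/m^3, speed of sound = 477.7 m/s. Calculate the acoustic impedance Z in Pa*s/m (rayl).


Given values:
  rho = 1.12 kg/m^3
  c = 477.7 m/s
Formula: Z = rho * c
Z = 1.12 * 477.7
Z = 535.02

535.02 rayl


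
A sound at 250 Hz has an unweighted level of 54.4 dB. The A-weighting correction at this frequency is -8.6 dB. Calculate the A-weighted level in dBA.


Given values:
  SPL = 54.4 dB
  A-weighting at 250 Hz = -8.6 dB
Formula: L_A = SPL + A_weight
L_A = 54.4 + (-8.6)
L_A = 45.8

45.8 dBA


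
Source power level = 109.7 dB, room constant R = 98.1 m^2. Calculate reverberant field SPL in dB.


Given values:
  Lw = 109.7 dB, R = 98.1 m^2
Formula: SPL = Lw + 10 * log10(4 / R)
Compute 4 / R = 4 / 98.1 = 0.040775
Compute 10 * log10(0.040775) = -13.8961
SPL = 109.7 + (-13.8961) = 95.8

95.8 dB


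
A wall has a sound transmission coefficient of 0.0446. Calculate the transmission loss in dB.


Given values:
  tau = 0.0446
Formula: TL = 10 * log10(1 / tau)
Compute 1 / tau = 1 / 0.0446 = 22.4215
Compute log10(22.4215) = 1.350665
TL = 10 * 1.350665 = 13.51

13.51 dB


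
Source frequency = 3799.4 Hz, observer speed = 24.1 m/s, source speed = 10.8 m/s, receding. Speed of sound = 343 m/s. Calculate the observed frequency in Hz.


Given values:
  f_s = 3799.4 Hz, v_o = 24.1 m/s, v_s = 10.8 m/s
  Direction: receding
Formula: f_o = f_s * (c - v_o) / (c + v_s)
Numerator: c - v_o = 343 - 24.1 = 318.9
Denominator: c + v_s = 343 + 10.8 = 353.8
f_o = 3799.4 * 318.9 / 353.8 = 3424.61

3424.61 Hz


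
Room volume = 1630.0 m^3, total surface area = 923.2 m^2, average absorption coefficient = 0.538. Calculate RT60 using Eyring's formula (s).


Given values:
  V = 1630.0 m^3, S = 923.2 m^2, alpha = 0.538
Formula: RT60 = 0.161 * V / (-S * ln(1 - alpha))
Compute ln(1 - 0.538) = ln(0.462) = -0.77219
Denominator: -923.2 * -0.77219 = 712.8858
Numerator: 0.161 * 1630.0 = 262.43
RT60 = 262.43 / 712.8858 = 0.368

0.368 s


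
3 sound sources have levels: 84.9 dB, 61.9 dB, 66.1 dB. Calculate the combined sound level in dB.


Formula: L_total = 10 * log10( sum(10^(Li/10)) )
  Source 1: 10^(84.9/10) = 309029543.2514
  Source 2: 10^(61.9/10) = 1548816.6189
  Source 3: 10^(66.1/10) = 4073802.778
Sum of linear values = 314652162.6483
L_total = 10 * log10(314652162.6483) = 84.98

84.98 dB


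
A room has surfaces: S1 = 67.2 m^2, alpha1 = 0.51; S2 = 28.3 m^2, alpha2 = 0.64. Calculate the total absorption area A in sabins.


Given surfaces:
  Surface 1: 67.2 * 0.51 = 34.272
  Surface 2: 28.3 * 0.64 = 18.112
Formula: A = sum(Si * alpha_i)
A = 34.272 + 18.112
A = 52.38

52.38 sabins


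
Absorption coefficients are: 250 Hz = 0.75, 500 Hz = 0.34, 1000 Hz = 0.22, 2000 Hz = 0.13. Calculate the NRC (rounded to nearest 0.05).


Given values:
  a_250 = 0.75, a_500 = 0.34
  a_1000 = 0.22, a_2000 = 0.13
Formula: NRC = (a250 + a500 + a1000 + a2000) / 4
Sum = 0.75 + 0.34 + 0.22 + 0.13 = 1.44
NRC = 1.44 / 4 = 0.36
Rounded to nearest 0.05: 0.35

0.35


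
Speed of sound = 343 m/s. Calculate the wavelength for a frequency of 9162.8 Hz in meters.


Given values:
  c = 343 m/s, f = 9162.8 Hz
Formula: lambda = c / f
lambda = 343 / 9162.8
lambda = 0.0374

0.0374 m


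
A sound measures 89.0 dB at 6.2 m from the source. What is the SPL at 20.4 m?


Given values:
  SPL1 = 89.0 dB, r1 = 6.2 m, r2 = 20.4 m
Formula: SPL2 = SPL1 - 20 * log10(r2 / r1)
Compute ratio: r2 / r1 = 20.4 / 6.2 = 3.2903
Compute log10: log10(3.2903) = 0.517235
Compute drop: 20 * 0.517235 = 10.3447
SPL2 = 89.0 - 10.3447 = 78.66

78.66 dB


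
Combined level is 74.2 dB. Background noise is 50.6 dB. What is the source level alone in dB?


Given values:
  L_total = 74.2 dB, L_bg = 50.6 dB
Formula: L_source = 10 * log10(10^(L_total/10) - 10^(L_bg/10))
Convert to linear:
  10^(74.2/10) = 26302679.919
  10^(50.6/10) = 114815.3621
Difference: 26302679.919 - 114815.3621 = 26187864.5569
L_source = 10 * log10(26187864.5569) = 74.18

74.18 dB


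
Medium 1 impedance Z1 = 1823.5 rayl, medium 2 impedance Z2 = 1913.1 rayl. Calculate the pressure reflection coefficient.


Given values:
  Z1 = 1823.5 rayl, Z2 = 1913.1 rayl
Formula: R = (Z2 - Z1) / (Z2 + Z1)
Numerator: Z2 - Z1 = 1913.1 - 1823.5 = 89.6
Denominator: Z2 + Z1 = 1913.1 + 1823.5 = 3736.6
R = 89.6 / 3736.6 = 0.024

0.024


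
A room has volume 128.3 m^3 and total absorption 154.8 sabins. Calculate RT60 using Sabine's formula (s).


Given values:
  V = 128.3 m^3
  A = 154.8 sabins
Formula: RT60 = 0.161 * V / A
Numerator: 0.161 * 128.3 = 20.6563
RT60 = 20.6563 / 154.8 = 0.133

0.133 s


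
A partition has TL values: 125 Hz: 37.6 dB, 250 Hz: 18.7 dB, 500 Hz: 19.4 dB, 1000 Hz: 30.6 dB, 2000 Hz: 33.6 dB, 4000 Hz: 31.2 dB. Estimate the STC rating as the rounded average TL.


Given TL values at each frequency:
  125 Hz: 37.6 dB
  250 Hz: 18.7 dB
  500 Hz: 19.4 dB
  1000 Hz: 30.6 dB
  2000 Hz: 33.6 dB
  4000 Hz: 31.2 dB
Formula: STC ~ round(average of TL values)
Sum = 37.6 + 18.7 + 19.4 + 30.6 + 33.6 + 31.2 = 171.1
Average = 171.1 / 6 = 28.52
Rounded: 29

29


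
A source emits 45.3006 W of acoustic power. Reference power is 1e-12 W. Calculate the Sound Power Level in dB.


Given values:
  W = 45.3006 W
  W_ref = 1e-12 W
Formula: SWL = 10 * log10(W / W_ref)
Compute ratio: W / W_ref = 45300600000000
Compute log10: log10(45300600000000) = 13.656104
Multiply: SWL = 10 * 13.656104 = 136.56

136.56 dB


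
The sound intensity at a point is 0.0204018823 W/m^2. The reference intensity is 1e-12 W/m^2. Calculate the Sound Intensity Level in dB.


Given values:
  I = 0.0204018823 W/m^2
  I_ref = 1e-12 W/m^2
Formula: SIL = 10 * log10(I / I_ref)
Compute ratio: I / I_ref = 20401882300
Compute log10: log10(20401882300) = 10.30967
Multiply: SIL = 10 * 10.30967 = 103.1

103.1 dB


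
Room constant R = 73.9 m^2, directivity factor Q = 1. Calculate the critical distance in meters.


Given values:
  R = 73.9 m^2, Q = 1
Formula: d_c = 0.141 * sqrt(Q * R)
Compute Q * R = 1 * 73.9 = 73.9
Compute sqrt(73.9) = 8.5965
d_c = 0.141 * 8.5965 = 1.212

1.212 m


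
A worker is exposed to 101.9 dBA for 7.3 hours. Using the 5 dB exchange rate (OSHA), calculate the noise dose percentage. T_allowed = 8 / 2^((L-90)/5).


Given values:
  L = 101.9 dBA, T = 7.3 hours
Formula: T_allowed = 8 / 2^((L - 90) / 5)
Compute exponent: (101.9 - 90) / 5 = 2.38
Compute 2^(2.38) = 5.205367
T_allowed = 8 / 5.205367 = 1.536875 hours
Dose = (T / T_allowed) * 100
Dose = (7.3 / 1.536875) * 100 = 474.99

474.99 %


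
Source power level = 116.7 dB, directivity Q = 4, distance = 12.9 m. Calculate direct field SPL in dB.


Given values:
  Lw = 116.7 dB, Q = 4, r = 12.9 m
Formula: SPL = Lw + 10 * log10(Q / (4 * pi * r^2))
Compute 4 * pi * r^2 = 4 * pi * 12.9^2 = 2091.1697
Compute Q / denom = 4 / 2091.1697 = 0.00191281
Compute 10 * log10(0.00191281) = -27.1833
SPL = 116.7 + (-27.1833) = 89.52

89.52 dB


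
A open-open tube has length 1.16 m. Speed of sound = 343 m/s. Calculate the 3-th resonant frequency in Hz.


Given values:
  Tube type: open-open, L = 1.16 m, c = 343 m/s, n = 3
Formula: f_n = n * c / (2 * L)
Compute 2 * L = 2 * 1.16 = 2.32
f = 3 * 343 / 2.32
f = 443.53

443.53 Hz


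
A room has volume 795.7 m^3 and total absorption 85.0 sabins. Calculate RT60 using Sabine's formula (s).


Given values:
  V = 795.7 m^3
  A = 85.0 sabins
Formula: RT60 = 0.161 * V / A
Numerator: 0.161 * 795.7 = 128.1077
RT60 = 128.1077 / 85.0 = 1.507

1.507 s


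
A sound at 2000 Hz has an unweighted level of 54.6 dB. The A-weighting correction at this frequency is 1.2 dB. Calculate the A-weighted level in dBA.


Given values:
  SPL = 54.6 dB
  A-weighting at 2000 Hz = 1.2 dB
Formula: L_A = SPL + A_weight
L_A = 54.6 + (1.2)
L_A = 55.8

55.8 dBA


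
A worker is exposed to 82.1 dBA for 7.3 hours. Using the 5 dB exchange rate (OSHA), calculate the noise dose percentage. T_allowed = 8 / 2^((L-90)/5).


Given values:
  L = 82.1 dBA, T = 7.3 hours
Formula: T_allowed = 8 / 2^((L - 90) / 5)
Compute exponent: (82.1 - 90) / 5 = -1.58
Compute 2^(-1.58) = 0.334482
T_allowed = 8 / 0.334482 = 23.91758 hours
Dose = (T / T_allowed) * 100
Dose = (7.3 / 23.91758) * 100 = 30.52

30.52 %


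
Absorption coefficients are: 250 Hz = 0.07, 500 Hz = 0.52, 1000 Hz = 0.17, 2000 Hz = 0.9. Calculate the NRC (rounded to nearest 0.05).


Given values:
  a_250 = 0.07, a_500 = 0.52
  a_1000 = 0.17, a_2000 = 0.9
Formula: NRC = (a250 + a500 + a1000 + a2000) / 4
Sum = 0.07 + 0.52 + 0.17 + 0.9 = 1.66
NRC = 1.66 / 4 = 0.415
Rounded to nearest 0.05: 0.4

0.4


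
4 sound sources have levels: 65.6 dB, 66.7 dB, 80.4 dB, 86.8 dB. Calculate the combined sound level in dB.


Formula: L_total = 10 * log10( sum(10^(Li/10)) )
  Source 1: 10^(65.6/10) = 3630780.5477
  Source 2: 10^(66.7/10) = 4677351.4129
  Source 3: 10^(80.4/10) = 109647819.6143
  Source 4: 10^(86.8/10) = 478630092.3226
Sum of linear values = 596586043.8975
L_total = 10 * log10(596586043.8975) = 87.76

87.76 dB


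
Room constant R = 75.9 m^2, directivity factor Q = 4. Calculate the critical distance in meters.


Given values:
  R = 75.9 m^2, Q = 4
Formula: d_c = 0.141 * sqrt(Q * R)
Compute Q * R = 4 * 75.9 = 303.6
Compute sqrt(303.6) = 17.4241
d_c = 0.141 * 17.4241 = 2.457

2.457 m


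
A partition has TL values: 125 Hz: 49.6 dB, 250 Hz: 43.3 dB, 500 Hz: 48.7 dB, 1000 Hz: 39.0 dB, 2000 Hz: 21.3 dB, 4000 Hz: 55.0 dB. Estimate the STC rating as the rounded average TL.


Given TL values at each frequency:
  125 Hz: 49.6 dB
  250 Hz: 43.3 dB
  500 Hz: 48.7 dB
  1000 Hz: 39.0 dB
  2000 Hz: 21.3 dB
  4000 Hz: 55.0 dB
Formula: STC ~ round(average of TL values)
Sum = 49.6 + 43.3 + 48.7 + 39.0 + 21.3 + 55.0 = 256.9
Average = 256.9 / 6 = 42.82
Rounded: 43

43


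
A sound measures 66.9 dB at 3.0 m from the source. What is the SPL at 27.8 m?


Given values:
  SPL1 = 66.9 dB, r1 = 3.0 m, r2 = 27.8 m
Formula: SPL2 = SPL1 - 20 * log10(r2 / r1)
Compute ratio: r2 / r1 = 27.8 / 3.0 = 9.2667
Compute log10: log10(9.2667) = 0.966925
Compute drop: 20 * 0.966925 = 19.3385
SPL2 = 66.9 - 19.3385 = 47.56

47.56 dB


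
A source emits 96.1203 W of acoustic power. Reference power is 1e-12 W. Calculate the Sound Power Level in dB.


Given values:
  W = 96.1203 W
  W_ref = 1e-12 W
Formula: SWL = 10 * log10(W / W_ref)
Compute ratio: W / W_ref = 96120300000000
Compute log10: log10(96120300000000) = 13.982815
Multiply: SWL = 10 * 13.982815 = 139.83

139.83 dB


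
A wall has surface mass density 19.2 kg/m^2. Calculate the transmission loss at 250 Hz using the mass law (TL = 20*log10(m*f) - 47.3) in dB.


Given values:
  m = 19.2 kg/m^2, f = 250 Hz
Formula: TL = 20 * log10(m * f) - 47.3
Compute m * f = 19.2 * 250 = 4800.0
Compute log10(4800.0) = 3.681241
Compute 20 * 3.681241 = 73.6248
TL = 73.6248 - 47.3 = 26.32

26.32 dB


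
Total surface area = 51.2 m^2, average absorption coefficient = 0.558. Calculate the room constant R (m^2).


Given values:
  S = 51.2 m^2, alpha = 0.558
Formula: R = S * alpha / (1 - alpha)
Numerator: 51.2 * 0.558 = 28.5696
Denominator: 1 - 0.558 = 0.442
R = 28.5696 / 0.442 = 64.64

64.64 m^2


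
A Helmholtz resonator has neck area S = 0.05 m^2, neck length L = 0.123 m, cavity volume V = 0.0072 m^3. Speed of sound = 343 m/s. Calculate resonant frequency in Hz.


Given values:
  S = 0.05 m^2, L = 0.123 m, V = 0.0072 m^3, c = 343 m/s
Formula: f = (c / (2*pi)) * sqrt(S / (V * L))
Compute V * L = 0.0072 * 0.123 = 0.0008856
Compute S / (V * L) = 0.05 / 0.0008856 = 56.4589
Compute sqrt(56.4589) = 7.513914
Compute c / (2*pi) = 343 / 6.283185 = 54.590148
f = 54.590148 * 7.513914 = 410.19

410.19 Hz
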